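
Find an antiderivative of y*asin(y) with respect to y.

y**2*asin(y)/2 + y*sqrt(-y**2 + 1)/4 - asin(y)/4 + C

Use integration by parts with u = arcsin(y), dv = y dy.
Then du = 1/sqrt(-y**2 + 1) dy.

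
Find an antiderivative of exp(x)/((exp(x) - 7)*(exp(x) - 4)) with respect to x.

log(exp(x) - 7)/3 - log(exp(x) - 4)/3 + C

Let u = e^x, du = e^x dx.
The integral becomes ∫ du/((u-7)(u-4)); decompose into partial fractions.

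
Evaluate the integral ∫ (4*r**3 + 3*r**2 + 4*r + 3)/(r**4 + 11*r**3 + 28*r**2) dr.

79*log(r)/784 - 221*log(r + 4)/48 + 1250*log(r + 7)/147 - 3/(28*r) + C

Factor the denominator: r**2*(r + 4)*(r + 7).
Partial-fraction decomposition: 1250/(147*(r + 7)) - 221/(48*(r + 4)) + 79/(784*r) + 3/(28*r**2).
Integrate each term; A/(r−a) gives A·log|r−a|; A/(r−a)² gives −A/(r−a).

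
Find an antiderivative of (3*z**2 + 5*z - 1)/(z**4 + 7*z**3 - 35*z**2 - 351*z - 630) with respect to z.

181*log(z - 7)/1560 - 11*log(z + 3)/60 + 49*log(z + 5)/24 - 77*log(z + 6)/39 + C

Factor the denominator: (z - 7)*(z + 3)*(z + 5)*(z + 6).
Partial-fraction decomposition: -77/(39*(z + 6)) + 49/(24*(z + 5)) - 11/(60*(z + 3)) + 181/(1560*(z - 7)).
Integrate each term: A/(z−a) contributes A·log|z−a|.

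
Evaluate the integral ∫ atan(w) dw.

Use integration by parts with u = arctan(w), dv = dw.
Then du = 1/(w**2 + 1) dw.

w*atan(w) - log(w**2 + 1)/2 + C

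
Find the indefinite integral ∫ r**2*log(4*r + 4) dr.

Use integration by parts with u = log(4*r + 4), dv = r**2 dr.
Then du = 4/(4*r + 4) dr and v = r**3/3.

r**3*log(4*r + 4)/3 - r**3/9 + r**2/6 - r/3 + log(r + 1)/3 + C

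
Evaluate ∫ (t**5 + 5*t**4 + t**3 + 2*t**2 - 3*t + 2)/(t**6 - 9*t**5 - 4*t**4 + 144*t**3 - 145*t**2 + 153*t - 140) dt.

14617*log(t - 7)/3300 - 1603*log(t - 5)/468 + log(t - 1)/30 - 14*log(t + 4)/495 - 3*log(t**2 + 1)/650 - 17*atan(t)/650 + C

Factor the denominator: (t - 7)*(t - 5)*(t - 1)*(t + 4)*(t**2 + 1).
Partial-fraction decomposition: -(6*t + 17)/(650*(t**2 + 1)) - 14/(495*(t + 4)) + 1/(30*(t - 1)) - 1603/(468*(t - 5)) + 14617/(3300*(t - 7)).
Integrate each term; A/(t−a) gives A·log|t−a|; the (Bt+D)/(t²+p²) term gives a log and an atan.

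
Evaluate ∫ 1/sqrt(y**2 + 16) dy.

Substitute y = 4·tan(θ), so dy = 4·sec(θ)^2 dθ and the radical becomes sqrt(y**2 + 16) = 4·sec(θ) by the Pythagorean identity.
Integrate the resulting trig expression in θ, then back-substitute tan(θ) = y/4, sec(θ) = sqrt(y**2 + 16)/4 (absorbing any constant into C).

log(y + sqrt(y**2 + 16)) + C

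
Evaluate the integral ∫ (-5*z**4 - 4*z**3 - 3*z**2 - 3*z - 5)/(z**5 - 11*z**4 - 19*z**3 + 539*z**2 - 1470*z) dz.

log(z)/294 - 6775*log(z - 7)/98 + 575*log(z - 6)/6 - 31*log(z - 5) - 69*log(z + 7)/98 + C

Factor the denominator: z*(z - 7)*(z - 6)*(z - 5)*(z + 7).
Partial-fraction decomposition: -69/(98*(z + 7)) - 31/(z - 5) + 575/(6*(z - 6)) - 6775/(98*(z - 7)) + 1/(294*z).
Integrate each term: A/(z−a) contributes A·log|z−a|.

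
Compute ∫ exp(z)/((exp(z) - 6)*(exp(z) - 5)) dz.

Let u = e^z, du = e^z dz.
The integral becomes ∫ du/((u-5)(u-6)); decompose into partial fractions.

log(exp(z) - 6) - log(exp(z) - 5) + C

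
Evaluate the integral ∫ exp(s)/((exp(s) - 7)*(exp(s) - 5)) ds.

Let u = e^s, du = e^s ds.
The integral becomes ∫ du/((u-7)(u-5)); decompose into partial fractions.

log(exp(s) - 7)/2 - log(exp(s) - 5)/2 + C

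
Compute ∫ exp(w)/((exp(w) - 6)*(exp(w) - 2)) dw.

Let u = e^w, du = e^w dw.
The integral becomes ∫ du/((u-6)(u-2)); decompose into partial fractions.

log(exp(w) - 6)/4 - log(exp(w) - 2)/4 + C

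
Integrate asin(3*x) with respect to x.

Use integration by parts with u = arcsin(3*x), dv = dx.
Then du = 3/sqrt(-9*x**2 + 1) dx.

x*asin(3*x) + sqrt(-9*x**2 + 1)/3 + C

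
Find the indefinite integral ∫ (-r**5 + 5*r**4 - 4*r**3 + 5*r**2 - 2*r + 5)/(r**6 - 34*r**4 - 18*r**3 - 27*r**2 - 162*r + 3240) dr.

-1987*log(r - 6)/14850 - 7*log(r - 3)/216 + 379*log(r + 4)/250 - 3445*log(r + 5)/1496 - 599*log(r**2 + 9)/25500 + 17213*atan(r/3)/114750 + C

Factor the denominator: (r - 6)*(r - 3)*(r + 4)*(r + 5)*(r**2 + 9).
Partial-fraction decomposition: -(1797*r - 17213)/(38250*(r**2 + 9)) - 3445/(1496*(r + 5)) + 379/(250*(r + 4)) - 7/(216*(r - 3)) - 1987/(14850*(r - 6)).
Integrate each term; A/(r−a) gives A·log|r−a|; the (Br+D)/(r²+p²) term gives a log and an atan.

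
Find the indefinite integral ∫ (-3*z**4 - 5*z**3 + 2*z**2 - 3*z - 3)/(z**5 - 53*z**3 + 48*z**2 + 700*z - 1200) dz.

-1234*log(z - 5)/165 + 119*log(z - 4)/20 - 89*log(z - 2)/336 + 66*log(z + 5)/35 - 2721*log(z + 6)/880 + C

Factor the denominator: (z - 5)*(z - 4)*(z - 2)*(z + 5)*(z + 6).
Partial-fraction decomposition: -2721/(880*(z + 6)) + 66/(35*(z + 5)) - 89/(336*(z - 2)) + 119/(20*(z - 4)) - 1234/(165*(z - 5)).
Integrate each term: A/(z−a) contributes A·log|z−a|.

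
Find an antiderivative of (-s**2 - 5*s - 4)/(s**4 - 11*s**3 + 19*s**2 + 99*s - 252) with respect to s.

Factor the denominator: (s - 7)*(s - 4)*(s - 3)*(s + 3).
Partial-fraction decomposition: -1/(210*(s + 3)) - 7/(6*(s - 3)) + 40/(21*(s - 4)) - 11/(15*(s - 7)).
Integrate each term: A/(s−a) contributes A·log|s−a|.

-11*log(s - 7)/15 + 40*log(s - 4)/21 - 7*log(s - 3)/6 - log(s + 3)/210 + C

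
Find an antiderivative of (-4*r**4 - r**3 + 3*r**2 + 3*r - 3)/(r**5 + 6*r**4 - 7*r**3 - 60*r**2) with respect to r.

-67*log(r)/1200 - 53*log(r - 3)/84 + 927*log(r + 4)/112 - 1159*log(r + 5)/100 - 1/(20*r) + C

Factor the denominator: r**2*(r - 3)*(r + 4)*(r + 5).
Partial-fraction decomposition: -1159/(100*(r + 5)) + 927/(112*(r + 4)) - 53/(84*(r - 3)) - 67/(1200*r) + 1/(20*r**2).
Integrate each term; A/(r−a) gives A·log|r−a|; A/(r−a)² gives −A/(r−a).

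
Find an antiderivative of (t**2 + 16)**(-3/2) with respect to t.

t/(16*sqrt(t**2 + 16)) + C

Substitute t = 4·tan(θ), so dt = 4·sec(θ)^2 dθ and the radical becomes sqrt(t**2 + 16) = 4·sec(θ) by the Pythagorean identity.
Integrate the resulting trig expression in θ, then back-substitute tan(θ) = t/4, sec(θ) = sqrt(t**2 + 16)/4 (absorbing any constant into C).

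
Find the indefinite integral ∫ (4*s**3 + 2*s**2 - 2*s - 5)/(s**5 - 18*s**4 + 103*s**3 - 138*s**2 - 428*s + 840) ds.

1451*log(s - 7)/90 - 919*log(s - 6)/32 + 535*log(s - 5)/42 - 31*log(s - 2)/240 - 25*log(s + 2)/2016 + C

Factor the denominator: (s - 7)*(s - 6)*(s - 5)*(s - 2)*(s + 2).
Partial-fraction decomposition: -25/(2016*(s + 2)) - 31/(240*(s - 2)) + 535/(42*(s - 5)) - 919/(32*(s - 6)) + 1451/(90*(s - 7)).
Integrate each term: A/(s−a) contributes A·log|s−a|.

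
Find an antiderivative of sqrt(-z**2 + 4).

z*sqrt(-z**2 + 4)/2 + 2*asin(z/2) + C

Substitute z = 2·sin(θ), so dz = 2·cos(θ) dθ and the radical becomes sqrt(-z**2 + 4) = 2·cos(θ) by the Pythagorean identity.
Integrate the resulting trig expression in θ, then back-substitute θ = asin(z/2), sin(θ) = z/2, cos(θ) = sqrt(-z**2 + 4)/2 (absorbing any constant into C).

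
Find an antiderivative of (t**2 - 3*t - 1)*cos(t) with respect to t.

Use integration by parts with u = t**2 - 3*t - 1, dv = cos(t) dt, so v = sin(t).
Apply parts 2 times (tabular method): alternate signs, differentiate u down to 0, integrate dv up.

t**2*sin(t) - 3*t*sin(t) + 2*t*cos(t) - 3*sin(t) - 3*cos(t) + C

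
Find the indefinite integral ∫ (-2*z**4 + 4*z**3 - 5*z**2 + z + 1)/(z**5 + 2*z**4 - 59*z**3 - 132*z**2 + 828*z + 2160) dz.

Factor the denominator: (z - 6)*(z - 5)*(z + 3)*(z + 4)*(z + 6).
Partial-fraction decomposition: -331/(72*(z + 6)) + 851/(180*(z + 4)) - 317/(216*(z + 3)) + 79/(72*(z - 5)) - 1901/(1080*(z - 6)).
Integrate each term: A/(z−a) contributes A·log|z−a|.

-1901*log(z - 6)/1080 + 79*log(z - 5)/72 - 317*log(z + 3)/216 + 851*log(z + 4)/180 - 331*log(z + 6)/72 + C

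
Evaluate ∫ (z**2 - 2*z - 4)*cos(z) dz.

z**2*sin(z) - 2*z*sin(z) + 2*z*cos(z) - 6*sin(z) - 2*cos(z) + C

Use integration by parts with u = z**2 - 2*z - 4, dv = cos(z) dz, so v = sin(z).
Apply parts 2 times (tabular method): alternate signs, differentiate u down to 0, integrate dv up.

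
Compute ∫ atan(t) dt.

Use integration by parts with u = arctan(t), dv = dt.
Then du = 1/(t**2 + 1) dt.

t*atan(t) - log(t**2 + 1)/2 + C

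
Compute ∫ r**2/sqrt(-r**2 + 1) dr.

-r*sqrt(-r**2 + 1)/2 + asin(r)/2 + C

Substitute r = sin(θ), so dr = cos(θ) dθ and the radical becomes sqrt(-r**2 + 1) = cos(θ) by the Pythagorean identity.
Integrate the resulting trig expression in θ, then back-substitute θ = asin(r), sin(θ) = r, cos(θ) = sqrt(-r**2 + 1) (absorbing any constant into C).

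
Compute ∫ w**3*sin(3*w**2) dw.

-w**2*cos(3*w**2)/6 + sin(3*w**2)/18 + C

Let u = w², du = 2w dw; rewrite as (1/2)∫ u^1·sin(3u) du.
Now integrate by parts 1 time.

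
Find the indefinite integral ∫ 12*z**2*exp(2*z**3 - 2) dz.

2*exp(2*z**3 - 2) + C

Let u = 2*z**3 - 2, so du = (6*z**2) dz.
Rewriting, the integral becomes 2·∫ e^u du = 2·e^u.
Substituting back, u = 2*z**3 - 2.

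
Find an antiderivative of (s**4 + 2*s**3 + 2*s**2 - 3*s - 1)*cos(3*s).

s**4*sin(3*s)/3 + 2*s**3*sin(3*s)/3 + 4*s**3*cos(3*s)/9 + 2*s**2*sin(3*s)/9 + 2*s**2*cos(3*s)/3 - 13*s*sin(3*s)/9 + 4*s*cos(3*s)/27 - 31*sin(3*s)/81 - 13*cos(3*s)/27 + C

Use integration by parts with u = s**4 + 2*s**3 + 2*s**2 - 3*s - 1, dv = cos(3*s) ds, so v = sin(3*s)/3.
Apply parts 4 times (tabular method): alternate signs, differentiate u down to 0, integrate dv up.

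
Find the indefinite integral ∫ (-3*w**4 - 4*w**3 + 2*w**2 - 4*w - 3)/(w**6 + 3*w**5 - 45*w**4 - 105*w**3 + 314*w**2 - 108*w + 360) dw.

-1569*log(w - 6)/6512 + 83*log(w - 2)/1120 - 654*log(w + 5)/1001 + 977*log(w + 6)/1184 - 6*log(w**2 + 1)/2405 - 44*atan(w)/2405 + C

Factor the denominator: (w - 6)*(w - 2)*(w + 5)*(w + 6)*(w**2 + 1).
Partial-fraction decomposition: -4*(3*w + 11)/(2405*(w**2 + 1)) + 977/(1184*(w + 6)) - 654/(1001*(w + 5)) + 83/(1120*(w - 2)) - 1569/(6512*(w - 6)).
Integrate each term; A/(w−a) gives A·log|w−a|; the (Bw+D)/(w²+p²) term gives a log and an atan.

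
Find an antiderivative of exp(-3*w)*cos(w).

exp(-3*w)*sin(w)/10 - 3*exp(-3*w)*cos(w)/10 + C

Let I denote the integral. Integrate by parts with u = cos(w), dv = exp(-3*w) dw, so v = -exp(-3*w)/3: I = -exp(-3*w)*cos(w)/3 − (1/3)·∫ exp(-3*w)*sin(w) dw.
Apply parts again with u = sin(w), dv = exp(-3*w) dw: ∫ exp(-3*w)*sin(w) dw = -exp(-3*w)*sin(w)/3 + (1/3)·I. Substituting back brings back I: I = exp(-3*w)*sin(w)/9 - exp(-3*w)*cos(w)/3 − (1/9)·I.
Solving for I: (1 + 1/9)·I equals the remaining terms, so I = (9/10)·(exp(-3*w)*sin(w)/9 - exp(-3*w)*cos(w)/3).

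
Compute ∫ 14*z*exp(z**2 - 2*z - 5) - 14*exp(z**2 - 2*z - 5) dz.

Let u = z**2 - 2*z - 5, so du = (2*z - 2) dz.
Rewriting, the integral becomes 7·∫ e^u du = 7·e^u.
Substituting back, u = z**2 - 2*z - 5.

7*exp(z**2 - 2*z - 5) + C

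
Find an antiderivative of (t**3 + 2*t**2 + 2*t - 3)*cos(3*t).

Use integration by parts with u = t**3 + 2*t**2 + 2*t - 3, dv = cos(3*t) dt, so v = sin(3*t)/3.
Apply parts 3 times (tabular method): alternate signs, differentiate u down to 0, integrate dv up.

t**3*sin(3*t)/3 + 2*t**2*sin(3*t)/3 + t**2*cos(3*t)/3 + 4*t*sin(3*t)/9 + 4*t*cos(3*t)/9 - 31*sin(3*t)/27 + 4*cos(3*t)/27 + C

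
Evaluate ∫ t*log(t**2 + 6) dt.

Let u = t**2 + 6, so du = (2*t) dt.
The integral becomes (1/2)·∫ log(u) du; integrate by parts with u′=log(u), dv′=du.

t**2*log(t**2 + 6)/2 - t**2/2 + 3*log(t**2 + 6) + C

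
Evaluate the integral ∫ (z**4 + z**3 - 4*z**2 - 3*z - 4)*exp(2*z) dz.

Use integration by parts with u = z**4 + z**3 - 4*z**2 - 3*z - 4, dv = exp(2*z) dz, so v = exp(2*z)/2.
Apply parts 4 times (tabular method): alternate signs, differentiate u down to 0, integrate dv up.

(4*z**4 - 4*z**3 - 10*z**2 - 2*z - 15)*exp(2*z)/8 + C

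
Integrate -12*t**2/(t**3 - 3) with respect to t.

Let u = t**3 - 3, so du = (3*t**2) dt.
Rewriting, the integral becomes -4·∫ 1/u du = -4·log(u).
Substituting back, u = t**3 - 3.

-4*log(t**3 - 3) + C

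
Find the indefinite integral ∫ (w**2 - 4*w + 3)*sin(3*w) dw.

-w**2*cos(3*w)/3 + 2*w*sin(3*w)/9 + 4*w*cos(3*w)/3 - 4*sin(3*w)/9 - 25*cos(3*w)/27 + C

Use integration by parts with u = w**2 - 4*w + 3, dv = sin(3*w) dw, so v = -cos(3*w)/3.
Apply parts 2 times (tabular method): alternate signs, differentiate u down to 0, integrate dv up.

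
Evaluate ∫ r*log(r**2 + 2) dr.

r**2*log(r**2 + 2)/2 - r**2/2 + log(r**2 + 2) + C

Let u = r**2 + 2, so du = (2*r) dr.
The integral becomes (1/2)·∫ log(u) du; integrate by parts with u′=log(u), dv′=du.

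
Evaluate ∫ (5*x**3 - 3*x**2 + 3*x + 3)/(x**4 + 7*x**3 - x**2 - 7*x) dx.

Factor the denominator: x*(x - 1)*(x + 1)*(x + 7).
Partial-fraction decomposition: 235/(42*(x + 7)) - 2/(3*(x + 1)) + 1/(2*(x - 1)) - 3/(7*x).
Integrate each term: A/(x−a) contributes A·log|x−a|.

-3*log(x)/7 + log(x - 1)/2 - 2*log(x + 1)/3 + 235*log(x + 7)/42 + C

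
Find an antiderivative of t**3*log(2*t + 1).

Use integration by parts with u = log(2*t + 1), dv = t**3 dt.
Then du = 2/(2*t + 1) dt and v = t**4/4.

t**4*log(2*t + 1)/4 - t**4/16 + t**3/24 - t**2/32 + t/32 - log(2*t + 1)/64 + C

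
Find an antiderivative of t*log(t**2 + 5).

t**2*log(t**2 + 5)/2 - t**2/2 + 5*log(t**2 + 5)/2 + C

Let u = t**2 + 5, so du = (2*t) dt.
The integral becomes (1/2)·∫ log(u) du; integrate by parts with u′=log(u), dv′=du.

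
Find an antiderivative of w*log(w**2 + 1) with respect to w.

Let u = w**2 + 1, so du = (2*w) dw.
The integral becomes (1/2)·∫ log(u) du; integrate by parts with u′=log(u), dv′=du.

w**2*log(w**2 + 1)/2 - w**2/2 + log(w**2 + 1)/2 + C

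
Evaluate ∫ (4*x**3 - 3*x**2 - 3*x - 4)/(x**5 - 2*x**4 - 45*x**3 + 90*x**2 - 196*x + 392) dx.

120*log(x - 7)/371 - log(x - 2)/36 - 751*log(x + 7)/3339 - 15*log(x**2 + 4)/424 + 23*atan(x/2)/212 + C

Factor the denominator: (x - 7)*(x - 2)*(x + 7)*(x**2 + 4).
Partial-fraction decomposition: -(15*x - 46)/(212*(x**2 + 4)) - 751/(3339*(x + 7)) - 1/(36*(x - 2)) + 120/(371*(x - 7)).
Integrate each term; A/(x−a) gives A·log|x−a|; the (Bx+D)/(x²+p²) term gives a log and an atan.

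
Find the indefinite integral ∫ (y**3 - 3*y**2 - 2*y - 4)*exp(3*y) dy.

(9*y**3 - 36*y**2 + 6*y - 38)*exp(3*y)/27 + C

Use integration by parts with u = y**3 - 3*y**2 - 2*y - 4, dv = exp(3*y) dy, so v = exp(3*y)/3.
Apply parts 3 times (tabular method): alternate signs, differentiate u down to 0, integrate dv up.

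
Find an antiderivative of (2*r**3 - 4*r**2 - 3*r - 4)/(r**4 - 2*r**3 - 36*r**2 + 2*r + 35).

Factor the denominator: (r - 7)*(r - 1)*(r + 1)*(r + 5).
Partial-fraction decomposition: 113/(96*(r + 5)) - 7/(64*(r + 1)) + 1/(8*(r - 1)) + 155/(192*(r - 7)).
Integrate each term: A/(r−a) contributes A·log|r−a|.

155*log(r - 7)/192 + log(r - 1)/8 - 7*log(r + 1)/64 + 113*log(r + 5)/96 + C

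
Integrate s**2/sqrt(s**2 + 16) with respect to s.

s*sqrt(s**2 + 16)/2 - 8*log(s + sqrt(s**2 + 16)) + C

Substitute s = 4·tan(θ), so ds = 4·sec(θ)^2 dθ and the radical becomes sqrt(s**2 + 16) = 4·sec(θ) by the Pythagorean identity.
Integrate the resulting trig expression in θ, then back-substitute tan(θ) = s/4, sec(θ) = sqrt(s**2 + 16)/4 (absorbing any constant into C).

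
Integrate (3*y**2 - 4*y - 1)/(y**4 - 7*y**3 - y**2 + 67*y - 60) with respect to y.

Factor the denominator: (y - 5)*(y - 4)*(y - 1)*(y + 3).
Partial-fraction decomposition: -19/(112*(y + 3)) - 1/(24*(y - 1)) - 31/(21*(y - 4)) + 27/(16*(y - 5)).
Integrate each term: A/(y−a) contributes A·log|y−a|.

27*log(y - 5)/16 - 31*log(y - 4)/21 - log(y - 1)/24 - 19*log(y + 3)/112 + C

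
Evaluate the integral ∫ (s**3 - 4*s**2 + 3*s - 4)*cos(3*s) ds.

Use integration by parts with u = s**3 - 4*s**2 + 3*s - 4, dv = cos(3*s) ds, so v = sin(3*s)/3.
Apply parts 3 times (tabular method): alternate signs, differentiate u down to 0, integrate dv up.

s**3*sin(3*s)/3 - 4*s**2*sin(3*s)/3 + s**2*cos(3*s)/3 + 7*s*sin(3*s)/9 - 8*s*cos(3*s)/9 - 28*sin(3*s)/27 + 7*cos(3*s)/27 + C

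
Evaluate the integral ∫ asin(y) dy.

y*asin(y) + sqrt(-y**2 + 1) + C

Use integration by parts with u = arcsin(y), dv = dy.
Then du = 1/sqrt(-y**2 + 1) dy.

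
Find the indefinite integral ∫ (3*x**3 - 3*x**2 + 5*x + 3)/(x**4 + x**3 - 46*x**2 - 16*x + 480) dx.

328*log(x - 5)/99 - 167*log(x - 4)/80 - 257*log(x + 4)/144 + 783*log(x + 6)/220 + C

Factor the denominator: (x - 5)*(x - 4)*(x + 4)*(x + 6).
Partial-fraction decomposition: 783/(220*(x + 6)) - 257/(144*(x + 4)) - 167/(80*(x - 4)) + 328/(99*(x - 5)).
Integrate each term: A/(x−a) contributes A·log|x−a|.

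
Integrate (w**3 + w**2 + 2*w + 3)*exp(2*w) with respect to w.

(4*w**3 - 2*w**2 + 10*w + 7)*exp(2*w)/8 + C

Use integration by parts with u = w**3 + w**2 + 2*w + 3, dv = exp(2*w) dw, so v = exp(2*w)/2.
Apply parts 3 times (tabular method): alternate signs, differentiate u down to 0, integrate dv up.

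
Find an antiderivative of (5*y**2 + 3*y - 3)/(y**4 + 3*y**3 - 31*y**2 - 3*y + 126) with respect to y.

Factor the denominator: (y - 3)**2*(y + 2)*(y + 7).
Partial-fraction decomposition: -221/(500*(y + 7)) + 11/(125*(y + 2)) + 177/(500*(y - 3)) + 51/(50*(y - 3)**2).
Integrate each term; A/(y−a) gives A·log|y−a|; A/(y−a)² gives −A/(y−a).

177*log(y - 3)/500 + 11*log(y + 2)/125 - 221*log(y + 7)/500 - 51/(50*y - 150) + C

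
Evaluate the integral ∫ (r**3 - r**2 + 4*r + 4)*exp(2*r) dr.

Use integration by parts with u = r**3 - r**2 + 4*r + 4, dv = exp(2*r) dr, so v = exp(2*r)/2.
Apply parts 3 times (tabular method): alternate signs, differentiate u down to 0, integrate dv up.

(4*r**3 - 10*r**2 + 26*r + 3)*exp(2*r)/8 + C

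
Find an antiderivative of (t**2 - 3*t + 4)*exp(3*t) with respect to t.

Use integration by parts with u = t**2 - 3*t + 4, dv = exp(3*t) dt, so v = exp(3*t)/3.
Apply parts 2 times (tabular method): alternate signs, differentiate u down to 0, integrate dv up.

(9*t**2 - 33*t + 47)*exp(3*t)/27 + C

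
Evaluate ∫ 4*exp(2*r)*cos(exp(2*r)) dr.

Let u = exp(2*r), so du = (2*exp(2*r)) dr.
Rewriting, the integral becomes 2·∫ cos(u) du = 2·sin(u).
Substituting back, u = exp(2*r).

2*sin(exp(2*r)) + C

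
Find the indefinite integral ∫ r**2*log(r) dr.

r**3*log(r)/3 - r**3/9 + C

Use integration by parts with u = log(r), dv = r**2 dr.
Then du = 1/r dr and v = r**3/3.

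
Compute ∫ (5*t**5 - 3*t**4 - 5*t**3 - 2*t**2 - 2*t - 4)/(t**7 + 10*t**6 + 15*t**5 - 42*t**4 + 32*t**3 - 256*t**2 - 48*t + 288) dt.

Factor the denominator: (t - 2)*(t - 1)*(t + 1)*(t + 6)**2*(t**2 + 4).
Partial-fraction decomposition: (83*t - 63)/(500*(t**2 + 4)) - 16901/(78400*(t + 6)) + 5219/(1400*(t + 6)**2) - 7/(750*(t + 1)) + 11/(490*(t - 1)) + 7/(192*(t - 2)).
Integrate each term; A/(t−a) gives A·log|t−a|; the (Bt+D)/(t²+p²) term gives a log and an atan.

7*log(t - 2)/192 + 11*log(t - 1)/490 - 7*log(t + 1)/750 - 16901*log(t + 6)/78400 + 83*log(t**2 + 4)/1000 - 63*atan(t/2)/1000 - 5219/(1400*t + 8400) + C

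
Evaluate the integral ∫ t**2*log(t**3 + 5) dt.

t**3*log(t**3 + 5)/3 - t**3/3 + 5*log(t**3 + 5)/3 + C

Let u = t**3 + 5, so du = (3*t**2) dt.
The integral becomes (1/3)·∫ log(u) du; integrate by parts with u′=log(u), dv′=du.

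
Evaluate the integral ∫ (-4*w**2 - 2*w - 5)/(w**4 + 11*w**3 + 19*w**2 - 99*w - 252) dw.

-47*log(w - 3)/420 + 35*log(w + 3)/24 - 61*log(w + 4)/21 + 187*log(w + 7)/120 + C

Factor the denominator: (w - 3)*(w + 3)*(w + 4)*(w + 7).
Partial-fraction decomposition: 187/(120*(w + 7)) - 61/(21*(w + 4)) + 35/(24*(w + 3)) - 47/(420*(w - 3)).
Integrate each term: A/(w−a) contributes A·log|w−a|.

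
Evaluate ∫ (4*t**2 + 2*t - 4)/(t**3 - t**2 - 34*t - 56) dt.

206*log(t - 7)/99 - 4*log(t + 2)/9 + 26*log(t + 4)/11 + C

Factor the denominator: (t - 7)*(t + 2)*(t + 4).
Partial-fraction decomposition: 26/(11*(t + 4)) - 4/(9*(t + 2)) + 206/(99*(t - 7)).
Integrate each term: A/(t−a) contributes A·log|t−a|.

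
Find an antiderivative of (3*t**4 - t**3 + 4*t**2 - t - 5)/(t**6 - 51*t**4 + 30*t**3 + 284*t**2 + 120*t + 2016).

Factor the denominator: (t - 6)*(t - 4)*(t + 3)*(t + 7)*(t**2 + 4).
Partial-fraction decomposition: 3*(47*t + 678)/(55120*(t**2 + 4)) - 176/(689*(t + 7)) + 76/(819*(t + 3)) - 69/(280*(t - 4)) + 761/(1872*(t - 6)).
Integrate each term; A/(t−a) gives A·log|t−a|; the (Bt+D)/(t²+p²) term gives a log and an atan.

761*log(t - 6)/1872 - 69*log(t - 4)/280 + 76*log(t + 3)/819 - 176*log(t + 7)/689 + 141*log(t**2 + 4)/110240 + 1017*atan(t/2)/55120 + C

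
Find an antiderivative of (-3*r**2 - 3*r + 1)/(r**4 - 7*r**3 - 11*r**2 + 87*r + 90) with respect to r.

-125*log(r - 6)/63 + 89*log(r - 5)/48 + log(r + 1)/84 + 17*log(r + 3)/144 + C

Factor the denominator: (r - 6)*(r - 5)*(r + 1)*(r + 3).
Partial-fraction decomposition: 17/(144*(r + 3)) + 1/(84*(r + 1)) + 89/(48*(r - 5)) - 125/(63*(r - 6)).
Integrate each term: A/(r−a) contributes A·log|r−a|.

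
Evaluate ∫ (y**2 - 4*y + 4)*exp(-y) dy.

(-y**2 + 2*y - 2)*exp(-y) + C

Use integration by parts with u = y**2 - 4*y + 4, dv = exp(-y) dy, so v = -exp(-y).
Apply parts 2 times (tabular method): alternate signs, differentiate u down to 0, integrate dv up.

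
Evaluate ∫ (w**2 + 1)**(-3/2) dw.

w/sqrt(w**2 + 1) + C

Substitute w = tan(θ), so dw = sec(θ)^2 dθ and the radical becomes sqrt(w**2 + 1) = sec(θ) by the Pythagorean identity.
Integrate the resulting trig expression in θ, then back-substitute tan(θ) = w, sec(θ) = sqrt(w**2 + 1) (absorbing any constant into C).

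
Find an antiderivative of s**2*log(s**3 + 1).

Let u = s**3 + 1, so du = (3*s**2) ds.
The integral becomes (1/3)·∫ log(u) du; integrate by parts with u′=log(u), dv′=du.

s**3*log(s**3 + 1)/3 - s**3/3 + log(s**3 + 1)/3 + C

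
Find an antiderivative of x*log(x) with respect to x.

x**2*log(x)/2 - x**2/4 + C

Use integration by parts with u = log(x), dv = x dx.
Then du = 1/x dx and v = x**2/2.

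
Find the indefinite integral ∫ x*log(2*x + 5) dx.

x**2*log(2*x + 5)/2 - x**2/4 + 5*x/4 - 25*log(2*x + 5)/8 + C

Use integration by parts with u = log(2*x + 5), dv = x dx.
Then du = 2/(2*x + 5) dx and v = x**2/2.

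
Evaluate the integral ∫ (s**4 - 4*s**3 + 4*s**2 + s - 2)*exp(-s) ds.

(-s**4 - 4*s**2 - 9*s - 7)*exp(-s) + C

Use integration by parts with u = s**4 - 4*s**3 + 4*s**2 + s - 2, dv = exp(-s) ds, so v = -exp(-s).
Apply parts 4 times (tabular method): alternate signs, differentiate u down to 0, integrate dv up.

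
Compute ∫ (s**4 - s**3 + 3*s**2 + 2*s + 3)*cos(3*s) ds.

Use integration by parts with u = s**4 - s**3 + 3*s**2 + 2*s + 3, dv = cos(3*s) ds, so v = sin(3*s)/3.
Apply parts 4 times (tabular method): alternate signs, differentiate u down to 0, integrate dv up.

s**4*sin(3*s)/3 - s**3*sin(3*s)/3 + 4*s**3*cos(3*s)/9 + 5*s**2*sin(3*s)/9 - s**2*cos(3*s)/3 + 8*s*sin(3*s)/9 + 10*s*cos(3*s)/27 + 71*sin(3*s)/81 + 8*cos(3*s)/27 + C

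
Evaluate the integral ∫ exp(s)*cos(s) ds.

Let I denote the integral. Integrate by parts with u = cos(s), dv = exp(s) ds, so v = exp(s): I = exp(s)*cos(s) + ∫ exp(s)*sin(s) ds.
Apply parts again with u = sin(s), dv = exp(s) ds: ∫ exp(s)*sin(s) ds = exp(s)*sin(s) − I. Substituting back brings back I: I = exp(s)*sin(s) + exp(s)*cos(s) − I.
Solving for I: (1 + 1)·I equals the remaining terms, so I = (1/2)·(exp(s)*sin(s) + exp(s)*cos(s)).

exp(s)*sin(s)/2 + exp(s)*cos(s)/2 + C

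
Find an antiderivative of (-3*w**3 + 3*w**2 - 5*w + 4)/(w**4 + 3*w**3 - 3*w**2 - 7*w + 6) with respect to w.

Factor the denominator: (w - 1)**2*(w + 2)*(w + 3).
Partial-fraction decomposition: -127/(16*(w + 3)) + 50/(9*(w + 2)) - 89/(144*(w - 1)) - 1/(12*(w - 1)**2).
Integrate each term; A/(w−a) gives A·log|w−a|; A/(w−a)² gives −A/(w−a).

-89*log(w - 1)/144 + 50*log(w + 2)/9 - 127*log(w + 3)/16 + 1/(12*w - 12) + C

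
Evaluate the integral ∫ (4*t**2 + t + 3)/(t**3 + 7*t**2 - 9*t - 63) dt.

Factor the denominator: (t - 3)*(t + 3)*(t + 7).
Partial-fraction decomposition: 24/(5*(t + 7)) - 3/(2*(t + 3)) + 7/(10*(t - 3)).
Integrate each term: A/(t−a) contributes A·log|t−a|.

7*log(t - 3)/10 - 3*log(t + 3)/2 + 24*log(t + 7)/5 + C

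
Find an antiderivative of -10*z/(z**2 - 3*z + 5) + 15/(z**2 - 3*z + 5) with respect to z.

-5*log(z**2 - 3*z + 5) + C

Let u = z**2 - 3*z + 5, so du = (2*z - 3) dz.
Rewriting, the integral becomes -5·∫ 1/u du = -5·log(u).
Substituting back, u = z**2 - 3*z + 5.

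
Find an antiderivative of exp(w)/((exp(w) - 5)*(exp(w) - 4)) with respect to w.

Let u = e^w, du = e^w dw.
The integral becomes ∫ du/((u-5)(u-4)); decompose into partial fractions.

log(exp(w) - 5) - log(exp(w) - 4) + C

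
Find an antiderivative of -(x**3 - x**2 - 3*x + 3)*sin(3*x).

x**3*cos(3*x)/3 - x**2*sin(3*x)/3 - x**2*cos(3*x)/3 + 2*x*sin(3*x)/9 - 11*x*cos(3*x)/9 + 11*sin(3*x)/27 + 29*cos(3*x)/27 + C

Use integration by parts with u = x**3 - x**2 - 3*x + 3, dv = -sin(3*x) dx, so v = cos(3*x)/3.
Apply parts 3 times (tabular method): alternate signs, differentiate u down to 0, integrate dv up.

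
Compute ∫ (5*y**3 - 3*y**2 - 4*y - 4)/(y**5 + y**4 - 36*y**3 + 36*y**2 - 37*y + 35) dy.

Factor the denominator: (y - 5)*(y - 1)*(y + 7)*(y**2 + 1).
Partial-fraction decomposition: -(86*y - 77)/(650*(y**2 + 1)) - 919/(2400*(y + 7)) + 3/(32*(y - 1)) + 263/(624*(y - 5)).
Integrate each term; A/(y−a) gives A·log|y−a|; the (By+D)/(y²+p²) term gives a log and an atan.

263*log(y - 5)/624 + 3*log(y - 1)/32 - 919*log(y + 7)/2400 - 43*log(y**2 + 1)/650 + 77*atan(y)/650 + C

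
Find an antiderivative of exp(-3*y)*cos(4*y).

4*exp(-3*y)*sin(4*y)/25 - 3*exp(-3*y)*cos(4*y)/25 + C

Let I denote the integral. Integrate by parts with u = cos(4*y), dv = exp(-3*y) dy, so v = -exp(-3*y)/3: I = -exp(-3*y)*cos(4*y)/3 − (4/3)·∫ exp(-3*y)*sin(4*y) dy.
Apply parts again with u = sin(4*y), dv = exp(-3*y) dy: ∫ exp(-3*y)*sin(4*y) dy = -exp(-3*y)*sin(4*y)/3 + (4/3)·I. Substituting back brings back I: I = 4*exp(-3*y)*sin(4*y)/9 - exp(-3*y)*cos(4*y)/3 − (16/9)·I.
Solving for I: (1 + 16/9)·I equals the remaining terms, so I = (9/25)·(4*exp(-3*y)*sin(4*y)/9 - exp(-3*y)*cos(4*y)/3).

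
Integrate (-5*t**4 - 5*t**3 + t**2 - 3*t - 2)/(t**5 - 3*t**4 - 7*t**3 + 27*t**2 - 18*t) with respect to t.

log(t)/9 - 271*log(t - 3)/18 + 62*log(t - 2)/5 - 7*log(t - 1)/4 - 127*log(t + 3)/180 + C

Factor the denominator: t*(t - 3)*(t - 2)*(t - 1)*(t + 3).
Partial-fraction decomposition: -127/(180*(t + 3)) - 7/(4*(t - 1)) + 62/(5*(t - 2)) - 271/(18*(t - 3)) + 1/(9*t).
Integrate each term: A/(t−a) contributes A·log|t−a|.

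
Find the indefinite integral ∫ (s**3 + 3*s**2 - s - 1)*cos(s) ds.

Use integration by parts with u = s**3 + 3*s**2 - s - 1, dv = cos(s) ds, so v = sin(s).
Apply parts 3 times (tabular method): alternate signs, differentiate u down to 0, integrate dv up.

s**3*sin(s) + 3*s**2*sin(s) + 3*s**2*cos(s) - 7*s*sin(s) + 6*s*cos(s) - 7*sin(s) - 7*cos(s) + C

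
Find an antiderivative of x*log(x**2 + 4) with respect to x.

Let u = x**2 + 4, so du = (2*x) dx.
The integral becomes (1/2)·∫ log(u) du; integrate by parts with u′=log(u), dv′=du.

x**2*log(x**2 + 4)/2 - x**2/2 + 2*log(x**2 + 4) + C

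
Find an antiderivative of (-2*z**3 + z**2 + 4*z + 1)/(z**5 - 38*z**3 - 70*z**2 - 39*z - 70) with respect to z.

Factor the denominator: (z - 7)*(z + 2)*(z + 5)*(z**2 + 1).
Partial-fraction decomposition: -3*(7*z + 4)/(325*(z**2 + 1)) + 32/(117*(z + 5)) - 13/(135*(z + 2)) - 76/(675*(z - 7)).
Integrate each term; A/(z−a) gives A·log|z−a|; the (Bz+D)/(z²+p²) term gives a log and an atan.

-76*log(z - 7)/675 - 13*log(z + 2)/135 + 32*log(z + 5)/117 - 21*log(z**2 + 1)/650 - 12*atan(z)/325 + C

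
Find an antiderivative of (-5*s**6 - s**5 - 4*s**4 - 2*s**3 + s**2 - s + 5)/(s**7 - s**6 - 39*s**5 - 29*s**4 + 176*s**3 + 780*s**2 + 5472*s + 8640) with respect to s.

-246637*log(s - 6)/36000 + 83975*log(s - 5)/19278 - 25*log(s + 2)/224 - 2114911*log(s + 4)/1012500 - 291241*log(s**2 + 9)/1912500 + 73513*atan(s/3)/956250 - 20327/(4500*s + 18000) + C

Factor the denominator: (s - 6)*(s - 5)*(s + 2)*(s + 4)**2*(s**2 + 9).
Partial-fraction decomposition: -(291241*s - 220539)/(956250*(s**2 + 9)) - 2114911/(1012500*(s + 4)) + 20327/(4500*(s + 4)**2) - 25/(224*(s + 2)) + 83975/(19278*(s - 5)) - 246637/(36000*(s - 6)).
Integrate each term; A/(s−a) gives A·log|s−a|; the (Bs+D)/(s²+p²) term gives a log and an atan.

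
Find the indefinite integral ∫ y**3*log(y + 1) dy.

y**4*log(y + 1)/4 - y**4/16 + y**3/12 - y**2/8 + y/4 - log(y + 1)/4 + C

Use integration by parts with u = log(y + 1), dv = y**3 dy.
Then du = 1/(y + 1) dy and v = y**4/4.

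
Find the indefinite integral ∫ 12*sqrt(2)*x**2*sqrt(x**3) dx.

8*sqrt(2)*(x**3)**(3/2)/3 + C

Let u = 2*x**3, so du = (6*x**2) dx.
Rewriting, the integral becomes 2·∫ √u du = 2·(2/3)u^(3/2).
Substituting back, u = 2*x**3.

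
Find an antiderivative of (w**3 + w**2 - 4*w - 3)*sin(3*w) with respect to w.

Use integration by parts with u = w**3 + w**2 - 4*w - 3, dv = sin(3*w) dw, so v = -cos(3*w)/3.
Apply parts 3 times (tabular method): alternate signs, differentiate u down to 0, integrate dv up.

-w**3*cos(3*w)/3 + w**2*sin(3*w)/3 - w**2*cos(3*w)/3 + 2*w*sin(3*w)/9 + 14*w*cos(3*w)/9 - 14*sin(3*w)/27 + 29*cos(3*w)/27 + C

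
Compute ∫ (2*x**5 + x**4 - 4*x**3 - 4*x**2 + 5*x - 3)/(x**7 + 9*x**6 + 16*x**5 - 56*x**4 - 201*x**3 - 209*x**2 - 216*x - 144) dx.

29*log(x - 3)/784 + log(x + 1)/16 - 117*log(x + 3)/40 + 40088*log(x + 4)/14161 - 31*log(x**2 + 1)/11560 - 267*atan(x)/5780 - 541/(119*x + 476) + C

Factor the denominator: (x - 3)*(x + 1)*(x + 3)*(x + 4)**2*(x**2 + 1).
Partial-fraction decomposition: -(31*x + 267)/(5780*(x**2 + 1)) + 40088/(14161*(x + 4)) + 541/(119*(x + 4)**2) - 117/(40*(x + 3)) + 1/(16*(x + 1)) + 29/(784*(x - 3)).
Integrate each term; A/(x−a) gives A·log|x−a|; the (Bx+D)/(x²+p²) term gives a log and an atan.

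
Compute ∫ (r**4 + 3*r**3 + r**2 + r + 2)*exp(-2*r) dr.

(-4*r**4 - 20*r**3 - 34*r**2 - 38*r - 27)*exp(-2*r)/8 + C

Use integration by parts with u = r**4 + 3*r**3 + r**2 + r + 2, dv = exp(-2*r) dr, so v = -exp(-2*r)/2.
Apply parts 4 times (tabular method): alternate signs, differentiate u down to 0, integrate dv up.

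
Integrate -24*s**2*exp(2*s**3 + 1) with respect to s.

Let u = 2*s**3 + 1, so du = (6*s**2) ds.
Rewriting, the integral becomes -4·∫ e^u du = -4·e^u.
Substituting back, u = 2*s**3 + 1.

-4*exp(2*s**3 + 1) + C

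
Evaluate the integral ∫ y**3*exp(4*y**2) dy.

(4*y**2 - 1)*exp(4*y**2)/32 + C

Let u = y², du = 2y dy; rewrite as (1/2)∫ u^1·exp(4u) du.
Now integrate by parts 1 time.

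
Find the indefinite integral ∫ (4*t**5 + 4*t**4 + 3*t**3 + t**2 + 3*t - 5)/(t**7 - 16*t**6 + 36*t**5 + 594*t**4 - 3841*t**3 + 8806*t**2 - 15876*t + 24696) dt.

Factor the denominator: (t - 7)**2*(t - 6)*(t - 3)*(t + 7)*(t**2 + 4).
Partial-fraction decomposition: 11*(139*t - 246)/(292136*(t**2 + 4)) - 451/(10388*(t + 7)) - 139/(624*(t - 3)) + 569/(24*(t - 6)) - 51637167/(2202256*(t - 7)) + 38963/(1484*(t - 7)**2).
Integrate each term; A/(t−a) gives A·log|t−a|; the (Bt+D)/(t²+p²) term gives a log and an atan.

-51637167*log(t - 7)/2202256 + 569*log(t - 6)/24 - 139*log(t - 3)/624 - 451*log(t + 7)/10388 + 1529*log(t**2 + 4)/584272 - 1353*atan(t/2)/292136 - 38963/(1484*t - 10388) + C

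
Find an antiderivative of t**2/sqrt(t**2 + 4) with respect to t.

t*sqrt(t**2 + 4)/2 - 2*log(t + sqrt(t**2 + 4)) + C

Substitute t = 2·tan(θ), so dt = 2·sec(θ)^2 dθ and the radical becomes sqrt(t**2 + 4) = 2·sec(θ) by the Pythagorean identity.
Integrate the resulting trig expression in θ, then back-substitute tan(θ) = t/2, sec(θ) = sqrt(t**2 + 4)/2 (absorbing any constant into C).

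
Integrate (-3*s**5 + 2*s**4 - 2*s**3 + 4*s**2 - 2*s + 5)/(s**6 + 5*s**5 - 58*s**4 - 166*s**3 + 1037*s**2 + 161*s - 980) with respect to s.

-115*log(s - 5)/48 + 2627*log(s - 4)/1815 + log(s - 1)/384 - log(s + 1)/120 - 95057*log(s + 7)/46464 - 1559/(176*s + 1232) + C

Factor the denominator: (s - 5)*(s - 4)*(s - 1)*(s + 1)*(s + 7)**2.
Partial-fraction decomposition: -95057/(46464*(s + 7)) + 1559/(176*(s + 7)**2) - 1/(120*(s + 1)) + 1/(384*(s - 1)) + 2627/(1815*(s - 4)) - 115/(48*(s - 5)).
Integrate each term; A/(s−a) gives A·log|s−a|; A/(s−a)² gives −A/(s−a).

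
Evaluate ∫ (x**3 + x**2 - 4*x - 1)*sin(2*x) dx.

-x**3*cos(2*x)/2 + 3*x**2*sin(2*x)/4 - x**2*cos(2*x)/2 + x*sin(2*x)/2 + 11*x*cos(2*x)/4 - 11*sin(2*x)/8 + 3*cos(2*x)/4 + C

Use integration by parts with u = x**3 + x**2 - 4*x - 1, dv = sin(2*x) dx, so v = -cos(2*x)/2.
Apply parts 3 times (tabular method): alternate signs, differentiate u down to 0, integrate dv up.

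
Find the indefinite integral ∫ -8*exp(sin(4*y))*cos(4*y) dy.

Let u = sin(4*y), so du = (4*cos(4*y)) dy.
Rewriting, the integral becomes -2·∫ e^u du = -2·e^u.
Substituting back, u = sin(4*y).

-2*exp(sin(4*y)) + C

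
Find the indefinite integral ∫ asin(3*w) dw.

Use integration by parts with u = arcsin(3*w), dv = dw.
Then du = 3/sqrt(-9*w**2 + 1) dw.

w*asin(3*w) + sqrt(-9*w**2 + 1)/3 + C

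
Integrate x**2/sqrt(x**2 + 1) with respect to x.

Substitute x = tan(θ), so dx = sec(θ)^2 dθ and the radical becomes sqrt(x**2 + 1) = sec(θ) by the Pythagorean identity.
Integrate the resulting trig expression in θ, then back-substitute tan(θ) = x, sec(θ) = sqrt(x**2 + 1) (absorbing any constant into C).

x*sqrt(x**2 + 1)/2 - log(x + sqrt(x**2 + 1))/2 + C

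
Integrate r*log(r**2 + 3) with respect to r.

Let u = r**2 + 3, so du = (2*r) dr.
The integral becomes (1/2)·∫ log(u) du; integrate by parts with u′=log(u), dv′=du.

r**2*log(r**2 + 3)/2 - r**2/2 + 3*log(r**2 + 3)/2 + C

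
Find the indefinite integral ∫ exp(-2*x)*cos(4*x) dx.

Let I denote the integral. Integrate by parts with u = cos(4*x), dv = exp(-2*x) dx, so v = -exp(-2*x)/2: I = -exp(-2*x)*cos(4*x)/2 − 2·∫ exp(-2*x)*sin(4*x) dx.
Apply parts again with u = sin(4*x), dv = exp(-2*x) dx: ∫ exp(-2*x)*sin(4*x) dx = -exp(-2*x)*sin(4*x)/2 + 2·I. Substituting back brings back I: I = exp(-2*x)*sin(4*x) - exp(-2*x)*cos(4*x)/2 − 4·I.
Solving for I: (1 + 4)·I equals the remaining terms, so I = (1/5)·(exp(-2*x)*sin(4*x) - exp(-2*x)*cos(4*x)/2).

exp(-2*x)*sin(4*x)/5 - exp(-2*x)*cos(4*x)/10 + C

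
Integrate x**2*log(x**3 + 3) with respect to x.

x**3*log(x**3 + 3)/3 - x**3/3 + log(x**3 + 3) + C

Let u = x**3 + 3, so du = (3*x**2) dx.
The integral becomes (1/3)·∫ log(u) du; integrate by parts with u′=log(u), dv′=du.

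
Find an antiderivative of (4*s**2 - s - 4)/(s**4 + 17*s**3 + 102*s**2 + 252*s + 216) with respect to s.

7*log(s + 2)/8 - 35*log(s + 3)/9 + 217*log(s + 6)/72 - 73/(6*s + 36) + C

Factor the denominator: (s + 2)*(s + 3)*(s + 6)**2.
Partial-fraction decomposition: 217/(72*(s + 6)) + 73/(6*(s + 6)**2) - 35/(9*(s + 3)) + 7/(8*(s + 2)).
Integrate each term; A/(s−a) gives A·log|s−a|; A/(s−a)² gives −A/(s−a).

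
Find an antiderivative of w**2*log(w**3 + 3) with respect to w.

w**3*log(w**3 + 3)/3 - w**3/3 + log(w**3 + 3) + C

Let u = w**3 + 3, so du = (3*w**2) dw.
The integral becomes (1/3)·∫ log(u) du; integrate by parts with u′=log(u), dv′=du.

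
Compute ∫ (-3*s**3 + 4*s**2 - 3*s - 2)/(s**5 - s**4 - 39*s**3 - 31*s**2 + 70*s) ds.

-log(s)/35 - 107*log(s - 7)/567 + log(s - 1)/27 - 22*log(s + 2)/81 + 61*log(s + 5)/135 + C

Factor the denominator: s*(s - 7)*(s - 1)*(s + 2)*(s + 5).
Partial-fraction decomposition: 61/(135*(s + 5)) - 22/(81*(s + 2)) + 1/(27*(s - 1)) - 107/(567*(s - 7)) - 1/(35*s).
Integrate each term: A/(s−a) contributes A·log|s−a|.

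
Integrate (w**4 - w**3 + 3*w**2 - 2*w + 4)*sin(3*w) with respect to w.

-w**4*cos(3*w)/3 + 4*w**3*sin(3*w)/9 + w**3*cos(3*w)/3 - w**2*sin(3*w)/3 - 5*w**2*cos(3*w)/9 + 10*w*sin(3*w)/27 + 4*w*cos(3*w)/9 - 4*sin(3*w)/27 - 98*cos(3*w)/81 + C

Use integration by parts with u = w**4 - w**3 + 3*w**2 - 2*w + 4, dv = sin(3*w) dw, so v = -cos(3*w)/3.
Apply parts 4 times (tabular method): alternate signs, differentiate u down to 0, integrate dv up.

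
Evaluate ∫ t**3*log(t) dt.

Use integration by parts with u = log(t), dv = t**3 dt.
Then du = 1/t dt and v = t**4/4.

t**4*log(t)/4 - t**4/16 + C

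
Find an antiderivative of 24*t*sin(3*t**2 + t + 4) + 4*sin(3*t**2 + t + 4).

-4*cos(3*t**2 + t + 4) + C

Let u = 3*t**2 + t + 4, so du = (6*t + 1) dt.
Rewriting, the integral becomes 4·∫ sin(u) du = 4·-cos(u).
Substituting back, u = 3*t**2 + t + 4.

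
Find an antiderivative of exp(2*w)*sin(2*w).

Let I denote the integral. Integrate by parts with u = sin(2*w), dv = exp(2*w) dw, so v = exp(2*w)/2: I = exp(2*w)*sin(2*w)/2 − ∫ exp(2*w)*cos(2*w) dw.
Apply parts again with u = cos(2*w), dv = exp(2*w) dw: ∫ exp(2*w)*cos(2*w) dw = exp(2*w)*cos(2*w)/2 + I. Substituting back brings back I: I = exp(2*w)*sin(2*w)/2 - exp(2*w)*cos(2*w)/2 − I.
Solving for I: (1 + 1)·I equals the remaining terms, so I = (1/2)·(exp(2*w)*sin(2*w)/2 - exp(2*w)*cos(2*w)/2).

exp(2*w)*sin(2*w)/4 - exp(2*w)*cos(2*w)/4 + C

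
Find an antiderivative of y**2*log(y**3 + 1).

Let u = y**3 + 1, so du = (3*y**2) dy.
The integral becomes (1/3)·∫ log(u) du; integrate by parts with u′=log(u), dv′=du.

y**3*log(y**3 + 1)/3 - y**3/3 + log(y**3 + 1)/3 + C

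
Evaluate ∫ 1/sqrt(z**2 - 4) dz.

Substitute z = 2·sec(θ), so dz = 2·sec(θ)*tan(θ) dθ and the radical becomes sqrt(z**2 - 4) = 2·tan(θ) by the Pythagorean identity.
Integrate the resulting trig expression in θ, then back-substitute sec(θ) = z/2, tan(θ) = sqrt(z**2 - 4)/2 (absorbing any constant into C).

log(z + sqrt(z**2 - 4)) + C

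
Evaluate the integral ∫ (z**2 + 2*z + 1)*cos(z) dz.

Use integration by parts with u = z**2 + 2*z + 1, dv = cos(z) dz, so v = sin(z).
Apply parts 2 times (tabular method): alternate signs, differentiate u down to 0, integrate dv up.

z**2*sin(z) + 2*z*sin(z) + 2*z*cos(z) - sin(z) + 2*cos(z) + C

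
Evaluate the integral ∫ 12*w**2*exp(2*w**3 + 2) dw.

Let u = 2*w**3 + 2, so du = (6*w**2) dw.
Rewriting, the integral becomes 2·∫ e^u du = 2·e^u.
Substituting back, u = 2*w**3 + 2.

2*exp(2*w**3 + 2) + C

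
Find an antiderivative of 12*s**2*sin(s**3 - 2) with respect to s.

Let u = s**3 - 2, so du = (3*s**2) ds.
Rewriting, the integral becomes 4·∫ sin(u) du = 4·-cos(u).
Substituting back, u = s**3 - 2.

-4*cos(s**3 - 2) + C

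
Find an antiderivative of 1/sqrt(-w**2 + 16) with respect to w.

Substitute w = 4·sin(θ), so dw = 4·cos(θ) dθ and the radical becomes sqrt(-w**2 + 16) = 4·cos(θ) by the Pythagorean identity.
Integrate the resulting trig expression in θ, then back-substitute θ = asin(w/4), sin(θ) = w/4, cos(θ) = sqrt(-w**2 + 16)/4 (absorbing any constant into C).

asin(w/4) + C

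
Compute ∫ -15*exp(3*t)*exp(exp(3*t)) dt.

-5*exp(exp(3*t)) + C

Let u = exp(3*t), so du = (3*exp(3*t)) dt.
Rewriting, the integral becomes -5·∫ e^u du = -5·e^u.
Substituting back, u = exp(3*t).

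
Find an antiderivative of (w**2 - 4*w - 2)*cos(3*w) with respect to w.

w**2*sin(3*w)/3 - 4*w*sin(3*w)/3 + 2*w*cos(3*w)/9 - 20*sin(3*w)/27 - 4*cos(3*w)/9 + C

Use integration by parts with u = w**2 - 4*w - 2, dv = cos(3*w) dw, so v = sin(3*w)/3.
Apply parts 2 times (tabular method): alternate signs, differentiate u down to 0, integrate dv up.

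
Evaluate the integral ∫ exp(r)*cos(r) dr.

exp(r)*sin(r)/2 + exp(r)*cos(r)/2 + C

Let I denote the integral. Integrate by parts with u = cos(r), dv = exp(r) dr, so v = exp(r): I = exp(r)*cos(r) + ∫ exp(r)*sin(r) dr.
Apply parts again with u = sin(r), dv = exp(r) dr: ∫ exp(r)*sin(r) dr = exp(r)*sin(r) − I. Substituting back brings back I: I = exp(r)*sin(r) + exp(r)*cos(r) − I.
Solving for I: (1 + 1)·I equals the remaining terms, so I = (1/2)·(exp(r)*sin(r) + exp(r)*cos(r)).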